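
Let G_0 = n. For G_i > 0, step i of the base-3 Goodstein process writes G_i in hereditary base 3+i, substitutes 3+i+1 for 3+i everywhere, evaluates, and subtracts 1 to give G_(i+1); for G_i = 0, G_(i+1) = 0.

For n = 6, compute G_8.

4

[0] 6 ≡ 2·3 (base 3). Lift 4: 8. −1: 7.
[1] 7 ≡ 4 + 3 (base 4). Lift 5: 8. −1: 7.
[2] 7 ≡ 5 + 2 (base 5). Lift 6: 8. −1: 7.
[3] 7 ≡ 6 + 1 (base 6). Lift 7: 8. −1: 7.
[4] 7 ≡ 7 (base 7). Lift 8: 8. −1: 7.
[5] 7 ≡ 7 (base 8). Lift 9: 7. −1: 6.
[6] 6 ≡ 6 (base 9). Lift 10: 6. −1: 5.
[7] 5 ≡ 5 (base 10). Lift 11: 5. −1: 4.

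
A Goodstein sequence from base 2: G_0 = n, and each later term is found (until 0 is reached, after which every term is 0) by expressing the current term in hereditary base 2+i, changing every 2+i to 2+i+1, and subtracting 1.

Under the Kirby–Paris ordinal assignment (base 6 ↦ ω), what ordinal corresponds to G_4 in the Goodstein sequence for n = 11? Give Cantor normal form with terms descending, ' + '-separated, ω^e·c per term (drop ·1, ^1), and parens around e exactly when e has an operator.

ω^(ω + 1) + 1

[0] 11 ≡ 2^(2 + 1) + 2 + 1 (base 2). Lift 3: 85. −1: 84.
[1] 84 ≡ 3^(3 + 1) + 3 (base 3). Lift 4: 1028. −1: 1027.
[2] 1027 ≡ 4^(4 + 1) + 3 (base 4). Lift 5: 15628. −1: 15627.
[3] 15627 ≡ 5^(5 + 1) + 2 (base 5). Lift 6: 279938. −1: 279937.
[4] 279937 ≡ 6^(6 + 1) + 1 (base 6). Lift 7: 5764802. −1: 5764801.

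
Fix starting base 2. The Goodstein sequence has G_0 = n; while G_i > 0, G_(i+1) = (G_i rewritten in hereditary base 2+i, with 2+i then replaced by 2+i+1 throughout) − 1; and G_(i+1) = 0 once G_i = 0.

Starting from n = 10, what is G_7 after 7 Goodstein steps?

[0] 10 ≡ 2^(2 + 1) + 2 (base 2). Lift 3: 84. −1: 83.
[1] 83 ≡ 3^(3 + 1) + 2 (base 3). Lift 4: 1026. −1: 1025.
[2] 1025 ≡ 4^(4 + 1) + 1 (base 4). Lift 5: 15626. −1: 15625.
[3] 15625 ≡ 5^(5 + 1) (base 5). Lift 6: 279936. −1: 279935.
[4] 279935 ≡ 5·6^6 + 5·6^5 + 5·6^4 + 5·6^3 + 5·6^2 + 5·6 + 5 (base 6). Lift 7: 4215755. −1: 4215754.
[5] 4215754 ≡ 5·7^7 + 5·7^5 + 5·7^4 + 5·7^3 + 5·7^2 + 5·7 + 4 (base 7). Lift 8: 84073324. −1: 84073323.
[6] 84073323 ≡ 5·8^8 + 5·8^5 + 5·8^4 + 5·8^3 + 5·8^2 + 5·8 + 3 (base 8). Lift 9: 1937434593. −1: 1937434592.

1937434592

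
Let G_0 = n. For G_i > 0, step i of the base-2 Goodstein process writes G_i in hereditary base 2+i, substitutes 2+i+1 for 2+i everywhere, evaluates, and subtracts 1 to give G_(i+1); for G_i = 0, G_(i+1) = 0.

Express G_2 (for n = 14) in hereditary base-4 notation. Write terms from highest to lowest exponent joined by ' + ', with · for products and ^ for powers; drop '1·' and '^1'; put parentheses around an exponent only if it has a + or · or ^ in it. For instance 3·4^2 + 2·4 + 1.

base 2: 14 = 2^(2 + 1) + 2^2 + 2; at 3: 3^(3 + 1) + 3^3 + 3 = 111; next = 110
base 3: 110 = 3^(3 + 1) + 3^3 + 2; at 4: 4^(4 + 1) + 4^4 + 2 = 1282; next = 1281
base 4: 1281 = 4^(4 + 1) + 4^4 + 1; at 5: 5^(5 + 1) + 5^5 + 1 = 18751; next = 18750

4^(4 + 1) + 4^4 + 1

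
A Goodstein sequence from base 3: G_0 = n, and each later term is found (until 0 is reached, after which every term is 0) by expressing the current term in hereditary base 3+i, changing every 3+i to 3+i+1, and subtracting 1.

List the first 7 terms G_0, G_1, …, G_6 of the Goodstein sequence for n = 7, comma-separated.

7, 8, 9, 9, 9, 9, 9

[0] 7 ≡ 2·3 + 1 (base 3). Lift 4: 9. −1: 8.
[1] 8 ≡ 2·4 (base 4). Lift 5: 10. −1: 9.
[2] 9 ≡ 5 + 4 (base 5). Lift 6: 10. −1: 9.
[3] 9 ≡ 6 + 3 (base 6). Lift 7: 10. −1: 9.
[4] 9 ≡ 7 + 2 (base 7). Lift 8: 10. −1: 9.
[5] 9 ≡ 8 + 1 (base 8). Lift 9: 10. −1: 9.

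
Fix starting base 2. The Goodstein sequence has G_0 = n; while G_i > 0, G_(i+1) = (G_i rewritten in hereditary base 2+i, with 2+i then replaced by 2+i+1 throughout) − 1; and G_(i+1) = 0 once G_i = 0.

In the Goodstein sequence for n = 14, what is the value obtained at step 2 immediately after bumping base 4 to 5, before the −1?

[0] 14 ≡ 2^(2 + 1) + 2^2 + 2 (base 2). Lift 3: 111. −1: 110.
[1] 110 ≡ 3^(3 + 1) + 3^3 + 2 (base 3). Lift 4: 1282. −1: 1281.
[2] 1281 ≡ 4^(4 + 1) + 4^4 + 1 (base 4). Lift 5: 18751. −1: 18750.

18751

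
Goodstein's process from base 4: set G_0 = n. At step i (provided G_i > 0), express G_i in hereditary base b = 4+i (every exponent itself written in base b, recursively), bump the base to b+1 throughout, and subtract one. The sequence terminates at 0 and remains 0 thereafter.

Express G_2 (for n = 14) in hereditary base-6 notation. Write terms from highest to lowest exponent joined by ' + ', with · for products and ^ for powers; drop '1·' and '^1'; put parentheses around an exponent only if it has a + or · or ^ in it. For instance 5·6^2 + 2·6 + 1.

3·6

base 4: 14 = 3·4 + 2; at 5: 3·5 + 2 = 17; next = 16
base 5: 16 = 3·5 + 1; at 6: 3·6 + 1 = 19; next = 18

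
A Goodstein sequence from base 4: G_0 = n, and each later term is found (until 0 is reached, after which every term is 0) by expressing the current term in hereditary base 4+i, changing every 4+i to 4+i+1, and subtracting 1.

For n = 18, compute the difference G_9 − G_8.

5

i=0: 18 = 4^2 + 2 (b=4); 4→5: 5^2 + 2 = 27; 27−1 = 26
i=1: 26 = 5^2 + 1 (b=5); 5→6: 6^2 + 1 = 37; 37−1 = 36
i=2: 36 = 6^2 (b=6); 6→7: 7^2 = 49; 49−1 = 48
i=3: 48 = 6·7 + 6 (b=7); 7→8: 6·8 + 6 = 54; 54−1 = 53
i=4: 53 = 6·8 + 5 (b=8); 8→9: 6·9 + 5 = 59; 59−1 = 58
i=5: 58 = 6·9 + 4 (b=9); 9→10: 6·10 + 4 = 64; 64−1 = 63
i=6: 63 = 6·10 + 3 (b=10); 10→11: 6·11 + 3 = 69; 69−1 = 68
i=7: 68 = 6·11 + 2 (b=11); 11→12: 6·12 + 2 = 74; 74−1 = 73
i=8: 73 = 6·12 + 1 (b=12); 12→13: 6·13 + 1 = 79; 79−1 = 78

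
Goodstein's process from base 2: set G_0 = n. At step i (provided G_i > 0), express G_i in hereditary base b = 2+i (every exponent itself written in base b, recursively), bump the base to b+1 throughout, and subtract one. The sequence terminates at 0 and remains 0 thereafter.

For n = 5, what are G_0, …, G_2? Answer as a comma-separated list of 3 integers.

5, 27, 255

[0] 5 ≡ 2^2 + 1 (base 2). Lift 3: 28. −1: 27.
[1] 27 ≡ 3^3 (base 3). Lift 4: 256. −1: 255.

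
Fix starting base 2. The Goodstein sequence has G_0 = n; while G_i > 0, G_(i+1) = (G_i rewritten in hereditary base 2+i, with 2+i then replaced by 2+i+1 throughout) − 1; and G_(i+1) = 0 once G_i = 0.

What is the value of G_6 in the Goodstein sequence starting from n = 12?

134217867

12 —HB2→ 2^(2 + 1) + 2^2 —bump→ 3^(3 + 1) + 3^3 = 108 —(−1)→ 107
107 —HB3→ 3^(3 + 1) + 2·3^2 + 2·3 + 2 —bump→ 4^(4 + 1) + 2·4^2 + 2·4 + 2 = 1066 —(−1)→ 1065
1065 —HB4→ 4^(4 + 1) + 2·4^2 + 2·4 + 1 —bump→ 5^(5 + 1) + 2·5^2 + 2·5 + 1 = 15686 —(−1)→ 15685
15685 —HB5→ 5^(5 + 1) + 2·5^2 + 2·5 —bump→ 6^(6 + 1) + 2·6^2 + 2·6 = 280020 —(−1)→ 280019
280019 —HB6→ 6^(6 + 1) + 2·6^2 + 6 + 5 —bump→ 7^(7 + 1) + 2·7^2 + 7 + 5 = 5764911 —(−1)→ 5764910
5764910 —HB7→ 7^(7 + 1) + 2·7^2 + 7 + 4 —bump→ 8^(8 + 1) + 2·8^2 + 8 + 4 = 134217868 —(−1)→ 134217867
134217867 —HB8→ 8^(8 + 1) + 2·8^2 + 8 + 3 —bump→ 9^(9 + 1) + 2·9^2 + 9 + 3 = 3486784575 —(−1)→ 3486784574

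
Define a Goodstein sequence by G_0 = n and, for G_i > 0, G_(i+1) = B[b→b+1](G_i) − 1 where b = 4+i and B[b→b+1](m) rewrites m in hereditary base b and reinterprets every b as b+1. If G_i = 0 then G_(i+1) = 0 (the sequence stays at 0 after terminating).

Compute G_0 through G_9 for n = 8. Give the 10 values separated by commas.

G_0=8  [base 4] 2·4  →[4↦5]→  2·5 = 10  −1 ⇒ G_1=9
G_1=9  [base 5] 5 + 4  →[5↦6]→  6 + 4 = 10  −1 ⇒ G_2=9
G_2=9  [base 6] 6 + 3  →[6↦7]→  7 + 3 = 10  −1 ⇒ G_3=9
G_3=9  [base 7] 7 + 2  →[7↦8]→  8 + 2 = 10  −1 ⇒ G_4=9
G_4=9  [base 8] 8 + 1  →[8↦9]→  9 + 1 = 10  −1 ⇒ G_5=9
G_5=9  [base 9] 9  →[9↦10]→  10 = 10  −1 ⇒ G_6=9
G_6=9  [base 10] 9  →[10↦11]→  9 = 9  −1 ⇒ G_7=8
G_7=8  [base 11] 8  →[11↦12]→  8 = 8  −1 ⇒ G_8=7
G_8=7  [base 12] 7  →[12↦13]→  7 = 7  −1 ⇒ G_9=6

8, 9, 9, 9, 9, 9, 9, 8, 7, 6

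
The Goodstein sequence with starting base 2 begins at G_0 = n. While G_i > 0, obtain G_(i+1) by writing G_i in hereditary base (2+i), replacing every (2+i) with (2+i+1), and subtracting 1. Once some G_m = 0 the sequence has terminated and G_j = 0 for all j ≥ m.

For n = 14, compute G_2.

1281

14 —HB2→ 2^(2 + 1) + 2^2 + 2 —bump→ 3^(3 + 1) + 3^3 + 3 = 111 —(−1)→ 110
110 —HB3→ 3^(3 + 1) + 3^3 + 2 —bump→ 4^(4 + 1) + 4^4 + 2 = 1282 —(−1)→ 1281
1281 —HB4→ 4^(4 + 1) + 4^4 + 1 —bump→ 5^(5 + 1) + 5^5 + 1 = 18751 —(−1)→ 18750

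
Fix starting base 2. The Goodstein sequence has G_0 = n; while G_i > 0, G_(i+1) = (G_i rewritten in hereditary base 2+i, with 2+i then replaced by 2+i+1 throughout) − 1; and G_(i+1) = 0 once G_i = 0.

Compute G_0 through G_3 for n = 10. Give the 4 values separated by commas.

10 —HB2→ 2^(2 + 1) + 2 —bump→ 3^(3 + 1) + 3 = 84 —(−1)→ 83
83 —HB3→ 3^(3 + 1) + 2 —bump→ 4^(4 + 1) + 2 = 1026 —(−1)→ 1025
1025 —HB4→ 4^(4 + 1) + 1 —bump→ 5^(5 + 1) + 1 = 15626 —(−1)→ 15625

10, 83, 1025, 15625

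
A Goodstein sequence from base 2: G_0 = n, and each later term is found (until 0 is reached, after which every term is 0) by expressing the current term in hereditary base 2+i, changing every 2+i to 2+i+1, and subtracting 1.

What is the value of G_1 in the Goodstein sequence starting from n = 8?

80

i=0: 8 = 2^(2 + 1) (b=2); 2→3: 3^(3 + 1) = 81; 81−1 = 80
i=1: 80 = 2·3^3 + 2·3^2 + 2·3 + 2 (b=3); 3→4: 2·4^4 + 2·4^2 + 2·4 + 2 = 554; 554−1 = 553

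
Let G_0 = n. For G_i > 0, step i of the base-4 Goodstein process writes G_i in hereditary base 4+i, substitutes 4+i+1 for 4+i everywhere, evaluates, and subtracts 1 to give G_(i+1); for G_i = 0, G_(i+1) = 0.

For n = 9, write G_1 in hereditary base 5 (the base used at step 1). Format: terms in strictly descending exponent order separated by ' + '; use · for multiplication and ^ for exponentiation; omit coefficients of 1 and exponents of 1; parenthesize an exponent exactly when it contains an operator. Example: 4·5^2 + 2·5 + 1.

2·5

step 0: 9 = 2·4 + 1; sub 5 for 4: 2·5 + 1; = 11; G_1 = 11−1 = 10
step 1: 10 = 2·5; sub 6 for 5: 2·6; = 12; G_2 = 12−1 = 11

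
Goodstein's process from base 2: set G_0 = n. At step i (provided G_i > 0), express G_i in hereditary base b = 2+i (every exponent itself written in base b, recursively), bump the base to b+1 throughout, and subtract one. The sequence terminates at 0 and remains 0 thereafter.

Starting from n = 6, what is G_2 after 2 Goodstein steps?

G_0=6  [base 2] 2^2 + 2  →[2↦3]→  3^3 + 3 = 30  −1 ⇒ G_1=29
G_1=29  [base 3] 3^3 + 2  →[3↦4]→  4^4 + 2 = 258  −1 ⇒ G_2=257

257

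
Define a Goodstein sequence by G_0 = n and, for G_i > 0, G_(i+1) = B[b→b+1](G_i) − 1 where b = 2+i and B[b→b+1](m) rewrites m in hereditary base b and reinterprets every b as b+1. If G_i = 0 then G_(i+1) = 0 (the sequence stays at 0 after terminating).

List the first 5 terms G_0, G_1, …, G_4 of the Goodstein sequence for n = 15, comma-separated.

15, 111, 1283, 18752, 326593

i=0: 15 = 2^(2 + 1) + 2^2 + 2 + 1 (b=2); 2→3: 3^(3 + 1) + 3^3 + 3 + 1 = 112; 112−1 = 111
i=1: 111 = 3^(3 + 1) + 3^3 + 3 (b=3); 3→4: 4^(4 + 1) + 4^4 + 4 = 1284; 1284−1 = 1283
i=2: 1283 = 4^(4 + 1) + 4^4 + 3 (b=4); 4→5: 5^(5 + 1) + 5^5 + 3 = 18753; 18753−1 = 18752
i=3: 18752 = 5^(5 + 1) + 5^5 + 2 (b=5); 5→6: 6^(6 + 1) + 6^6 + 2 = 326594; 326594−1 = 326593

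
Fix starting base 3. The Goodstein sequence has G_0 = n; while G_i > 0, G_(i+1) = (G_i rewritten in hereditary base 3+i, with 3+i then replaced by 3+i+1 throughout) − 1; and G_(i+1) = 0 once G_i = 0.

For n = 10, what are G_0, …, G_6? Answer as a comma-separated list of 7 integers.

G_0=10  [base 3] 3^2 + 1  →[3↦4]→  4^2 + 1 = 17  −1 ⇒ G_1=16
G_1=16  [base 4] 4^2  →[4↦5]→  5^2 = 25  −1 ⇒ G_2=24
G_2=24  [base 5] 4·5 + 4  →[5↦6]→  4·6 + 4 = 28  −1 ⇒ G_3=27
G_3=27  [base 6] 4·6 + 3  →[6↦7]→  4·7 + 3 = 31  −1 ⇒ G_4=30
G_4=30  [base 7] 4·7 + 2  →[7↦8]→  4·8 + 2 = 34  −1 ⇒ G_5=33
G_5=33  [base 8] 4·8 + 1  →[8↦9]→  4·9 + 1 = 37  −1 ⇒ G_6=36

10, 16, 24, 27, 30, 33, 36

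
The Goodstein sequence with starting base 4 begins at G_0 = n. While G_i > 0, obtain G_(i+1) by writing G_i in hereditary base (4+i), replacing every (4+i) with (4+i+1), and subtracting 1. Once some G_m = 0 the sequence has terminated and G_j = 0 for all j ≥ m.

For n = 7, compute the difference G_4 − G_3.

0

i=0: 7 = 4 + 3 (b=4); 4→5: 5 + 3 = 8; 8−1 = 7
i=1: 7 = 5 + 2 (b=5); 5→6: 6 + 2 = 8; 8−1 = 7
i=2: 7 = 6 + 1 (b=6); 6→7: 7 + 1 = 8; 8−1 = 7
i=3: 7 = 7 (b=7); 7→8: 8 = 8; 8−1 = 7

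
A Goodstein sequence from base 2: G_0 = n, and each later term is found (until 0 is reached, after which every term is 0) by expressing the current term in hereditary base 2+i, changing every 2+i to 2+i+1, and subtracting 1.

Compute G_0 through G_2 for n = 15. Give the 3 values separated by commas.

[0] 15 ≡ 2^(2 + 1) + 2^2 + 2 + 1 (base 2). Lift 3: 112. −1: 111.
[1] 111 ≡ 3^(3 + 1) + 3^3 + 3 (base 3). Lift 4: 1284. −1: 1283.

15, 111, 1283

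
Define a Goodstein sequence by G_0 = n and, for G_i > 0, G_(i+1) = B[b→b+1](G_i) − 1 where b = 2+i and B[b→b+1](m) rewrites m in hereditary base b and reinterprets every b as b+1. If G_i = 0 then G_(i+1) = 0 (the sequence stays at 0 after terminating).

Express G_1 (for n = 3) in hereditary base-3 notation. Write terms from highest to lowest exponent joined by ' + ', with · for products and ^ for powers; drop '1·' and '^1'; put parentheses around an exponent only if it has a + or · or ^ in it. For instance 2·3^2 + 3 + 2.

3

i=0: 3 = 2 + 1 (b=2); 2→3: 3 + 1 = 4; 4−1 = 3
i=1: 3 = 3 (b=3); 3→4: 4 = 4; 4−1 = 3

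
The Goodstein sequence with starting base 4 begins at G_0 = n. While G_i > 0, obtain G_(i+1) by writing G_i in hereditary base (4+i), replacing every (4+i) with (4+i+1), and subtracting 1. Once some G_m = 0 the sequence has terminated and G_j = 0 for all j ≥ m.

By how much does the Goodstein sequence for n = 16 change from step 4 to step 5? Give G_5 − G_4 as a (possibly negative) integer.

step 0: 16 = 4^2; sub 5 for 4: 5^2; = 25; G_1 = 25−1 = 24
step 1: 24 = 4·5 + 4; sub 6 for 5: 4·6 + 4; = 28; G_2 = 28−1 = 27
step 2: 27 = 4·6 + 3; sub 7 for 6: 4·7 + 3; = 31; G_3 = 31−1 = 30
step 3: 30 = 4·7 + 2; sub 8 for 7: 4·8 + 2; = 34; G_4 = 34−1 = 33
step 4: 33 = 4·8 + 1; sub 9 for 8: 4·9 + 1; = 37; G_5 = 37−1 = 36

3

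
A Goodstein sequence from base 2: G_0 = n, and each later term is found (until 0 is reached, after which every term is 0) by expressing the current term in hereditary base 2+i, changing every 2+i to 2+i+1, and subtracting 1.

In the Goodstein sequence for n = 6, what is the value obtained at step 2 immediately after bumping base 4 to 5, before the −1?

step 0: 6 = 2^2 + 2; sub 3 for 2: 3^3 + 3; = 30; G_1 = 30−1 = 29
step 1: 29 = 3^3 + 2; sub 4 for 3: 4^4 + 2; = 258; G_2 = 258−1 = 257

3126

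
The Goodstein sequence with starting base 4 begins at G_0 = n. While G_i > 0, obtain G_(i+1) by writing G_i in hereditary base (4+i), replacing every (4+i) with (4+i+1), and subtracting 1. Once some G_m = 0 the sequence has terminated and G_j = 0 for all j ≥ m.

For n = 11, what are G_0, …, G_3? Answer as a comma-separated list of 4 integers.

11, 12, 13, 14

G_0 = 11. HB_4(11) = 2·4 + 3. Bump = 13. G_1 = 12.
G_1 = 12. HB_5(12) = 2·5 + 2. Bump = 14. G_2 = 13.
G_2 = 13. HB_6(13) = 2·6 + 1. Bump = 15. G_3 = 14.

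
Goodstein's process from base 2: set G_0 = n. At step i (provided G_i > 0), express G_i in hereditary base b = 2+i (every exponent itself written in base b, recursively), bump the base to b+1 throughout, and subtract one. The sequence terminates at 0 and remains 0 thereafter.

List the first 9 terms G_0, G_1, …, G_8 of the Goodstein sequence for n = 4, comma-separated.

4, 26, 41, 60, 83, 109, 139, 173, 211

step 0: 4 = 2^2; sub 3 for 2: 3^3; = 27; G_1 = 27−1 = 26
step 1: 26 = 2·3^2 + 2·3 + 2; sub 4 for 3: 2·4^2 + 2·4 + 2; = 42; G_2 = 42−1 = 41
step 2: 41 = 2·4^2 + 2·4 + 1; sub 5 for 4: 2·5^2 + 2·5 + 1; = 61; G_3 = 61−1 = 60
step 3: 60 = 2·5^2 + 2·5; sub 6 for 5: 2·6^2 + 2·6; = 84; G_4 = 84−1 = 83
step 4: 83 = 2·6^2 + 6 + 5; sub 7 for 6: 2·7^2 + 7 + 5; = 110; G_5 = 110−1 = 109
step 5: 109 = 2·7^2 + 7 + 4; sub 8 for 7: 2·8^2 + 8 + 4; = 140; G_6 = 140−1 = 139
step 6: 139 = 2·8^2 + 8 + 3; sub 9 for 8: 2·9^2 + 9 + 3; = 174; G_7 = 174−1 = 173
step 7: 173 = 2·9^2 + 9 + 2; sub 10 for 9: 2·10^2 + 10 + 2; = 212; G_8 = 212−1 = 211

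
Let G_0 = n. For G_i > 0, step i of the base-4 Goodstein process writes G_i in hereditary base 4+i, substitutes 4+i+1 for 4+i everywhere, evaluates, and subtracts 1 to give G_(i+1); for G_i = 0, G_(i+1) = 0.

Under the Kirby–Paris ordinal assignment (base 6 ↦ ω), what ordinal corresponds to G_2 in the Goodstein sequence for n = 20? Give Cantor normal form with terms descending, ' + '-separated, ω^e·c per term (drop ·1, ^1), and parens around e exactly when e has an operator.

i=0: 20 = 4^2 + 4 (b=4); 4→5: 5^2 + 5 = 30; 30−1 = 29
i=1: 29 = 5^2 + 4 (b=5); 5→6: 6^2 + 4 = 40; 40−1 = 39
i=2: 39 = 6^2 + 3 (b=6); 6→7: 7^2 + 3 = 52; 52−1 = 51

ω^2 + 3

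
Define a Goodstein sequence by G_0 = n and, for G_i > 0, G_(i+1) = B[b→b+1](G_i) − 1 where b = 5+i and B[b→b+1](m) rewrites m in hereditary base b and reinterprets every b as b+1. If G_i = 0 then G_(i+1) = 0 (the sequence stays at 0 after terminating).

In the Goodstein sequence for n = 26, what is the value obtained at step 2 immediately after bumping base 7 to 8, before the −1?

54

(0) 26|_5 = 5^2 + 1 ↦ 6^2 + 1|_6 = 37 ⇒ 36
(1) 36|_6 = 6^2 ↦ 7^2|_7 = 49 ⇒ 48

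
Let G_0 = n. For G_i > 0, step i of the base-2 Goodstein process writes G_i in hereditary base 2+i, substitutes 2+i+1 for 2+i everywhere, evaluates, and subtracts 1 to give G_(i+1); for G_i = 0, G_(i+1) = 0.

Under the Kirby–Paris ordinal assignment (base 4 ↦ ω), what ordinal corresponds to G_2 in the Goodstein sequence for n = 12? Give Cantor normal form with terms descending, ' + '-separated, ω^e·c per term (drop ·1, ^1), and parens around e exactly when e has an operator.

ω^(ω + 1) + ω^2·2 + ω·2 + 1

i=0: 12 = 2^(2 + 1) + 2^2 (b=2); 2→3: 3^(3 + 1) + 3^3 = 108; 108−1 = 107
i=1: 107 = 3^(3 + 1) + 2·3^2 + 2·3 + 2 (b=3); 3→4: 4^(4 + 1) + 2·4^2 + 2·4 + 2 = 1066; 1066−1 = 1065
i=2: 1065 = 4^(4 + 1) + 2·4^2 + 2·4 + 1 (b=4); 4→5: 5^(5 + 1) + 2·5^2 + 2·5 + 1 = 15686; 15686−1 = 15685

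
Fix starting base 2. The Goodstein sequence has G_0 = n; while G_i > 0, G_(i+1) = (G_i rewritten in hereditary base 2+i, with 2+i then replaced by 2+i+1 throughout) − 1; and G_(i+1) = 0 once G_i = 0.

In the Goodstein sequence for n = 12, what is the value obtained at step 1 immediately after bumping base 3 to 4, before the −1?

i=0: 12 = 2^(2 + 1) + 2^2 (b=2); 2→3: 3^(3 + 1) + 3^3 = 108; 108−1 = 107
i=1: 107 = 3^(3 + 1) + 2·3^2 + 2·3 + 2 (b=3); 3→4: 4^(4 + 1) + 2·4^2 + 2·4 + 2 = 1066; 1066−1 = 1065

1066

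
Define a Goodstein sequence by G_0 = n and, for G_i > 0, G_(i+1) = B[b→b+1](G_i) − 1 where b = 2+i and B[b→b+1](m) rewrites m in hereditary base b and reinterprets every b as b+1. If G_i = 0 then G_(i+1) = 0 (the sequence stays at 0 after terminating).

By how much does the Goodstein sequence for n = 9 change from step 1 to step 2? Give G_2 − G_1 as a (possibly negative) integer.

step 0: 9 = 2^(2 + 1) + 1; sub 3 for 2: 3^(3 + 1) + 1; = 82; G_1 = 82−1 = 81
step 1: 81 = 3^(3 + 1); sub 4 for 3: 4^(4 + 1); = 1024; G_2 = 1024−1 = 1023

942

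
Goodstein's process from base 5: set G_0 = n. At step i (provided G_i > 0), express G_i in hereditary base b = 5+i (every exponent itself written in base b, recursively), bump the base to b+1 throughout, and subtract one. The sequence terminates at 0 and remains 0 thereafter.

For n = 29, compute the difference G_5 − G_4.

18

base 5: 29 = 5^2 + 4; at 6: 6^2 + 4 = 40; next = 39
base 6: 39 = 6^2 + 3; at 7: 7^2 + 3 = 52; next = 51
base 7: 51 = 7^2 + 2; at 8: 8^2 + 2 = 66; next = 65
base 8: 65 = 8^2 + 1; at 9: 9^2 + 1 = 82; next = 81
base 9: 81 = 9^2; at 10: 10^2 = 100; next = 99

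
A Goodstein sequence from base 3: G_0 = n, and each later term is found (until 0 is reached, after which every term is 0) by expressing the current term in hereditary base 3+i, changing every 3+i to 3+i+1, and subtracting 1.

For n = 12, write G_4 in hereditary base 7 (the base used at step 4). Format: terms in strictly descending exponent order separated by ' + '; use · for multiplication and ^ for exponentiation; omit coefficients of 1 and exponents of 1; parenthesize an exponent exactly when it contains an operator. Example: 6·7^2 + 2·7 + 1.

G_0 = 12. HB_3(12) = 3^2 + 3. Bump = 20. G_1 = 19.
G_1 = 19. HB_4(19) = 4^2 + 3. Bump = 28. G_2 = 27.
G_2 = 27. HB_5(27) = 5^2 + 2. Bump = 38. G_3 = 37.
G_3 = 37. HB_6(37) = 6^2 + 1. Bump = 50. G_4 = 49.
G_4 = 49. HB_7(49) = 7^2. Bump = 64. G_5 = 63.

7^2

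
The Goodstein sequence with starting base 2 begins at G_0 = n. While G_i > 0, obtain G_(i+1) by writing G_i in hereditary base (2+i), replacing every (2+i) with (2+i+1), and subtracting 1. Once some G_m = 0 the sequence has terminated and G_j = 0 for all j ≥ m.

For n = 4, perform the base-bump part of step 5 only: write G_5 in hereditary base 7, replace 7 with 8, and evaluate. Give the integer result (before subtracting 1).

140

[0] 4 ≡ 2^2 (base 2). Lift 3: 27. −1: 26.
[1] 26 ≡ 2·3^2 + 2·3 + 2 (base 3). Lift 4: 42. −1: 41.
[2] 41 ≡ 2·4^2 + 2·4 + 1 (base 4). Lift 5: 61. −1: 60.
[3] 60 ≡ 2·5^2 + 2·5 (base 5). Lift 6: 84. −1: 83.
[4] 83 ≡ 2·6^2 + 6 + 5 (base 6). Lift 7: 110. −1: 109.
[5] 109 ≡ 2·7^2 + 7 + 4 (base 7). Lift 8: 140. −1: 139.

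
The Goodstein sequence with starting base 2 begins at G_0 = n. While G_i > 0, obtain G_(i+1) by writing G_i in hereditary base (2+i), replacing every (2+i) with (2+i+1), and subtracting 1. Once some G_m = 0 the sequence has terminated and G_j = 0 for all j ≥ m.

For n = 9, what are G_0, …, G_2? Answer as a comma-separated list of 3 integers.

9, 81, 1023

[0] 9 ≡ 2^(2 + 1) + 1 (base 2). Lift 3: 82. −1: 81.
[1] 81 ≡ 3^(3 + 1) (base 3). Lift 4: 1024. −1: 1023.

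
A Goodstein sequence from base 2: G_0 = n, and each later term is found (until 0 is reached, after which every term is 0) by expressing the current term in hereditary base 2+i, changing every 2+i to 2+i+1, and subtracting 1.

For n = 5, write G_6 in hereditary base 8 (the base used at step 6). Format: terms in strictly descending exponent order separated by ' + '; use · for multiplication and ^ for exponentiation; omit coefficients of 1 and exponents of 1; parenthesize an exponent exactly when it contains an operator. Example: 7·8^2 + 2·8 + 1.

3·8^3 + 3·8^2 + 2·8 + 7

G_0 = 5. HB_2(5) = 2^2 + 1. Bump = 28. G_1 = 27.
G_1 = 27. HB_3(27) = 3^3. Bump = 256. G_2 = 255.
G_2 = 255. HB_4(255) = 3·4^3 + 3·4^2 + 3·4 + 3. Bump = 468. G_3 = 467.
G_3 = 467. HB_5(467) = 3·5^3 + 3·5^2 + 3·5 + 2. Bump = 776. G_4 = 775.
G_4 = 775. HB_6(775) = 3·6^3 + 3·6^2 + 3·6 + 1. Bump = 1198. G_5 = 1197.
G_5 = 1197. HB_7(1197) = 3·7^3 + 3·7^2 + 3·7. Bump = 1752. G_6 = 1751.
G_6 = 1751. HB_8(1751) = 3·8^3 + 3·8^2 + 2·8 + 7. Bump = 2455. G_7 = 2454.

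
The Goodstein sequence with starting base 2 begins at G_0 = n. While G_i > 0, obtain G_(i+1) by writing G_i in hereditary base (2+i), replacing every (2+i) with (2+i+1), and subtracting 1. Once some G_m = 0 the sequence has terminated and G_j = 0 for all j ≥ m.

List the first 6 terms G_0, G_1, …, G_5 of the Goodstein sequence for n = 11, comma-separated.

G_0=11  [base 2] 2^(2 + 1) + 2 + 1  →[2↦3]→  3^(3 + 1) + 3 + 1 = 85  −1 ⇒ G_1=84
G_1=84  [base 3] 3^(3 + 1) + 3  →[3↦4]→  4^(4 + 1) + 4 = 1028  −1 ⇒ G_2=1027
G_2=1027  [base 4] 4^(4 + 1) + 3  →[4↦5]→  5^(5 + 1) + 3 = 15628  −1 ⇒ G_3=15627
G_3=15627  [base 5] 5^(5 + 1) + 2  →[5↦6]→  6^(6 + 1) + 2 = 279938  −1 ⇒ G_4=279937
G_4=279937  [base 6] 6^(6 + 1) + 1  →[6↦7]→  7^(7 + 1) + 1 = 5764802  −1 ⇒ G_5=5764801

11, 84, 1027, 15627, 279937, 5764801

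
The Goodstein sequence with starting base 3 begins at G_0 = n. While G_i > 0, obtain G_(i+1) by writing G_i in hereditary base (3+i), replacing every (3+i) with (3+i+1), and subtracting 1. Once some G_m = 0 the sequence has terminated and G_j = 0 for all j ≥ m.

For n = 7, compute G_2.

G_0 = 7. HB_3(7) = 2·3 + 1. Bump = 9. G_1 = 8.
G_1 = 8. HB_4(8) = 2·4. Bump = 10. G_2 = 9.

9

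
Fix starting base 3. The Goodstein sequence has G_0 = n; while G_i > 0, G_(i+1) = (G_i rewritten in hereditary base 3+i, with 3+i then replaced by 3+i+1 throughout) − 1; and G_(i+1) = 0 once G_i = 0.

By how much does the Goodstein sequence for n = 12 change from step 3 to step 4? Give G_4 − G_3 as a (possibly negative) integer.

base 3: 12 = 3^2 + 3; at 4: 4^2 + 4 = 20; next = 19
base 4: 19 = 4^2 + 3; at 5: 5^2 + 3 = 28; next = 27
base 5: 27 = 5^2 + 2; at 6: 6^2 + 2 = 38; next = 37
base 6: 37 = 6^2 + 1; at 7: 7^2 + 1 = 50; next = 49

12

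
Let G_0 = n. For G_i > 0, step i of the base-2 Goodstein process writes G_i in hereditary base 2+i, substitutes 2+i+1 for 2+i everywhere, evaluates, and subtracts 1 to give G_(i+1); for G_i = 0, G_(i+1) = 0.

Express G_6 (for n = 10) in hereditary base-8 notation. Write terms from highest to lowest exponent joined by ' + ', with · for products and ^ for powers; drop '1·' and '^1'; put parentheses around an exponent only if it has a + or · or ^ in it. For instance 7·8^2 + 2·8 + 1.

5·8^8 + 5·8^5 + 5·8^4 + 5·8^3 + 5·8^2 + 5·8 + 3

step 0: 10 = 2^(2 + 1) + 2; sub 3 for 2: 3^(3 + 1) + 3; = 84; G_1 = 84−1 = 83
step 1: 83 = 3^(3 + 1) + 2; sub 4 for 3: 4^(4 + 1) + 2; = 1026; G_2 = 1026−1 = 1025
step 2: 1025 = 4^(4 + 1) + 1; sub 5 for 4: 5^(5 + 1) + 1; = 15626; G_3 = 15626−1 = 15625
step 3: 15625 = 5^(5 + 1); sub 6 for 5: 6^(6 + 1); = 279936; G_4 = 279936−1 = 279935
step 4: 279935 = 5·6^6 + 5·6^5 + 5·6^4 + 5·6^3 + 5·6^2 + 5·6 + 5; sub 7 for 6: 5·7^7 + 5·7^5 + 5·7^4 + 5·7^3 + 5·7^2 + 5·7 + 5; = 4215755; G_5 = 4215755−1 = 4215754
step 5: 4215754 = 5·7^7 + 5·7^5 + 5·7^4 + 5·7^3 + 5·7^2 + 5·7 + 4; sub 8 for 7: 5·8^8 + 5·8^5 + 5·8^4 + 5·8^3 + 5·8^2 + 5·8 + 4; = 84073324; G_6 = 84073324−1 = 84073323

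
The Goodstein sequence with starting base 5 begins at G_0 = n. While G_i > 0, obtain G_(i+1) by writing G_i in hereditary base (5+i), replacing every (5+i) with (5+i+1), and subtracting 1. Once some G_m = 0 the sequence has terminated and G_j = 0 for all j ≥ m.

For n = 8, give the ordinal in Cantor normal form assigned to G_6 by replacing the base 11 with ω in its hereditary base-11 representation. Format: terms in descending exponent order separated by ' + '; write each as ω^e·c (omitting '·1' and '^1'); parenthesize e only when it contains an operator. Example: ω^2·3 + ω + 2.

6

G_0=8  [base 5] 5 + 3  →[5↦6]→  6 + 3 = 9  −1 ⇒ G_1=8
G_1=8  [base 6] 6 + 2  →[6↦7]→  7 + 2 = 9  −1 ⇒ G_2=8
G_2=8  [base 7] 7 + 1  →[7↦8]→  8 + 1 = 9  −1 ⇒ G_3=8
G_3=8  [base 8] 8  →[8↦9]→  9 = 9  −1 ⇒ G_4=8
G_4=8  [base 9] 8  →[9↦10]→  8 = 8  −1 ⇒ G_5=7
G_5=7  [base 10] 7  →[10↦11]→  7 = 7  −1 ⇒ G_6=6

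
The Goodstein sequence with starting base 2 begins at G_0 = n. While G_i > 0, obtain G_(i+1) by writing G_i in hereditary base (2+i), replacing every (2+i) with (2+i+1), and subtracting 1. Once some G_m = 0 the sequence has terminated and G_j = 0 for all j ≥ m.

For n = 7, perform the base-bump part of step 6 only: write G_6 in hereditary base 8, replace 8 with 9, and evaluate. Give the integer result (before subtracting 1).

37665880

7 —HB2→ 2^2 + 2 + 1 —bump→ 3^3 + 3 + 1 = 31 —(−1)→ 30
30 —HB3→ 3^3 + 3 —bump→ 4^4 + 4 = 260 —(−1)→ 259
259 —HB4→ 4^4 + 3 —bump→ 5^5 + 3 = 3128 —(−1)→ 3127
3127 —HB5→ 5^5 + 2 —bump→ 6^6 + 2 = 46658 —(−1)→ 46657
46657 —HB6→ 6^6 + 1 —bump→ 7^7 + 1 = 823544 —(−1)→ 823543
823543 —HB7→ 7^7 —bump→ 8^8 = 16777216 —(−1)→ 16777215
16777215 —HB8→ 7·8^7 + 7·8^6 + 7·8^5 + 7·8^4 + 7·8^3 + 7·8^2 + 7·8 + 7 —bump→ 7·9^7 + 7·9^6 + 7·9^5 + 7·9^4 + 7·9^3 + 7·9^2 + 7·9 + 7 = 37665880 —(−1)→ 37665879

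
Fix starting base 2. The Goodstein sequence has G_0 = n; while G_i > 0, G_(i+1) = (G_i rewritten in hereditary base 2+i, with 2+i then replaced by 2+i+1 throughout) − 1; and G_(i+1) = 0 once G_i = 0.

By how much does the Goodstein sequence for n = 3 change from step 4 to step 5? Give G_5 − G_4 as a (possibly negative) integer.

-1

step 0: 3 = 2 + 1; sub 3 for 2: 3 + 1; = 4; G_1 = 4−1 = 3
step 1: 3 = 3; sub 4 for 3: 4; = 4; G_2 = 4−1 = 3
step 2: 3 = 3; sub 5 for 4: 3; = 3; G_3 = 3−1 = 2
step 3: 2 = 2; sub 6 for 5: 2; = 2; G_4 = 2−1 = 1
step 4: 1 = 1; sub 7 for 6: 1; = 1; G_5 = 1−1 = 0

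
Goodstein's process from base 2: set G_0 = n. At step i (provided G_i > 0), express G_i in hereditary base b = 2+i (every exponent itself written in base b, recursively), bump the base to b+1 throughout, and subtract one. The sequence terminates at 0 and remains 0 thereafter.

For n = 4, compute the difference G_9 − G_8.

42

i=0: 4 = 2^2 (b=2); 2→3: 3^3 = 27; 27−1 = 26
i=1: 26 = 2·3^2 + 2·3 + 2 (b=3); 3→4: 2·4^2 + 2·4 + 2 = 42; 42−1 = 41
i=2: 41 = 2·4^2 + 2·4 + 1 (b=4); 4→5: 2·5^2 + 2·5 + 1 = 61; 61−1 = 60
i=3: 60 = 2·5^2 + 2·5 (b=5); 5→6: 2·6^2 + 2·6 = 84; 84−1 = 83
i=4: 83 = 2·6^2 + 6 + 5 (b=6); 6→7: 2·7^2 + 7 + 5 = 110; 110−1 = 109
i=5: 109 = 2·7^2 + 7 + 4 (b=7); 7→8: 2·8^2 + 8 + 4 = 140; 140−1 = 139
i=6: 139 = 2·8^2 + 8 + 3 (b=8); 8→9: 2·9^2 + 9 + 3 = 174; 174−1 = 173
i=7: 173 = 2·9^2 + 9 + 2 (b=9); 9→10: 2·10^2 + 10 + 2 = 212; 212−1 = 211
i=8: 211 = 2·10^2 + 10 + 1 (b=10); 10→11: 2·11^2 + 11 + 1 = 254; 254−1 = 253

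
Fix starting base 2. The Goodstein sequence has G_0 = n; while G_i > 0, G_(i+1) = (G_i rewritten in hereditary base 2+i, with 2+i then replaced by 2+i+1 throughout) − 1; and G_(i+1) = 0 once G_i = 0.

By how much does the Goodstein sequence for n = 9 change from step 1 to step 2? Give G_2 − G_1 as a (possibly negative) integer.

i=0: 9 = 2^(2 + 1) + 1 (b=2); 2→3: 3^(3 + 1) + 1 = 82; 82−1 = 81
i=1: 81 = 3^(3 + 1) (b=3); 3→4: 4^(4 + 1) = 1024; 1024−1 = 1023

942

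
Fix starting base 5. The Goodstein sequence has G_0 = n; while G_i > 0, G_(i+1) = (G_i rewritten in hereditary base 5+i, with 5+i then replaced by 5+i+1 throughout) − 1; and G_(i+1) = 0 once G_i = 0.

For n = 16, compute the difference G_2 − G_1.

2

base 5: 16 = 3·5 + 1; at 6: 3·6 + 1 = 19; next = 18
base 6: 18 = 3·6; at 7: 3·7 = 21; next = 20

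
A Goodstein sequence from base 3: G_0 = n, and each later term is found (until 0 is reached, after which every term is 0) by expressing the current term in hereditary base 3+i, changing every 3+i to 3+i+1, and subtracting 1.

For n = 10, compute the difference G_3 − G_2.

3

(0) 10|_3 = 3^2 + 1 ↦ 4^2 + 1|_4 = 17 ⇒ 16
(1) 16|_4 = 4^2 ↦ 5^2|_5 = 25 ⇒ 24
(2) 24|_5 = 4·5 + 4 ↦ 4·6 + 4|_6 = 28 ⇒ 27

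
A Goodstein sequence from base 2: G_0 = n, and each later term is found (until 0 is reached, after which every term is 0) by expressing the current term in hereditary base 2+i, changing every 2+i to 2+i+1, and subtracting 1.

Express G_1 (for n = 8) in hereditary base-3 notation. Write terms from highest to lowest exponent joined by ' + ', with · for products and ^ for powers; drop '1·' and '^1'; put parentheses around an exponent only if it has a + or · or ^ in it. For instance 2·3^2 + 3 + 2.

(0) 8|_2 = 2^(2 + 1) ↦ 3^(3 + 1)|_3 = 81 ⇒ 80
(1) 80|_3 = 2·3^3 + 2·3^2 + 2·3 + 2 ↦ 2·4^4 + 2·4^2 + 2·4 + 2|_4 = 554 ⇒ 553

2·3^3 + 2·3^2 + 2·3 + 2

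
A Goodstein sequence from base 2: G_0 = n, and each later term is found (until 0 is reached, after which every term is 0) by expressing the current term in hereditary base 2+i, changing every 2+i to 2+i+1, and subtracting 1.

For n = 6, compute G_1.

29

step 0: 6 = 2^2 + 2; sub 3 for 2: 3^3 + 3; = 30; G_1 = 30−1 = 29
step 1: 29 = 3^3 + 2; sub 4 for 3: 4^4 + 2; = 258; G_2 = 258−1 = 257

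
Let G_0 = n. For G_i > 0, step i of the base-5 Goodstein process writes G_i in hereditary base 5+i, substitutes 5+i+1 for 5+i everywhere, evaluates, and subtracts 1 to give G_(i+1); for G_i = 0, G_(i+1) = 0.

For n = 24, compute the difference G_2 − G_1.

3

G_0 = 24. HB_5(24) = 4·5 + 4. Bump = 28. G_1 = 27.
G_1 = 27. HB_6(27) = 4·6 + 3. Bump = 31. G_2 = 30.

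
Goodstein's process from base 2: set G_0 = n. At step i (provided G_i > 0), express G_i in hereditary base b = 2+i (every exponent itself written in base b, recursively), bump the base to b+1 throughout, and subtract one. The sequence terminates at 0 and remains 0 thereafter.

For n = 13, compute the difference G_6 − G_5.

128453481

i=0: 13 = 2^(2 + 1) + 2^2 + 1 (b=2); 2→3: 3^(3 + 1) + 3^3 + 1 = 109; 109−1 = 108
i=1: 108 = 3^(3 + 1) + 3^3 (b=3); 3→4: 4^(4 + 1) + 4^4 = 1280; 1280−1 = 1279
i=2: 1279 = 4^(4 + 1) + 3·4^3 + 3·4^2 + 3·4 + 3 (b=4); 4→5: 5^(5 + 1) + 3·5^3 + 3·5^2 + 3·5 + 3 = 16093; 16093−1 = 16092
i=3: 16092 = 5^(5 + 1) + 3·5^3 + 3·5^2 + 3·5 + 2 (b=5); 5→6: 6^(6 + 1) + 3·6^3 + 3·6^2 + 3·6 + 2 = 280712; 280712−1 = 280711
i=4: 280711 = 6^(6 + 1) + 3·6^3 + 3·6^2 + 3·6 + 1 (b=6); 6→7: 7^(7 + 1) + 3·7^3 + 3·7^2 + 3·7 + 1 = 5765999; 5765999−1 = 5765998
i=5: 5765998 = 7^(7 + 1) + 3·7^3 + 3·7^2 + 3·7 (b=7); 7→8: 8^(8 + 1) + 3·8^3 + 3·8^2 + 3·8 = 134219480; 134219480−1 = 134219479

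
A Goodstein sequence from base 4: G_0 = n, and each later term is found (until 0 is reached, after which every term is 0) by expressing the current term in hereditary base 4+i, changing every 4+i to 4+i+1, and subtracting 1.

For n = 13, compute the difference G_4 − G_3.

base 4: 13 = 3·4 + 1; at 5: 3·5 + 1 = 16; next = 15
base 5: 15 = 3·5; at 6: 3·6 = 18; next = 17
base 6: 17 = 2·6 + 5; at 7: 2·7 + 5 = 19; next = 18
base 7: 18 = 2·7 + 4; at 8: 2·8 + 4 = 20; next = 19

1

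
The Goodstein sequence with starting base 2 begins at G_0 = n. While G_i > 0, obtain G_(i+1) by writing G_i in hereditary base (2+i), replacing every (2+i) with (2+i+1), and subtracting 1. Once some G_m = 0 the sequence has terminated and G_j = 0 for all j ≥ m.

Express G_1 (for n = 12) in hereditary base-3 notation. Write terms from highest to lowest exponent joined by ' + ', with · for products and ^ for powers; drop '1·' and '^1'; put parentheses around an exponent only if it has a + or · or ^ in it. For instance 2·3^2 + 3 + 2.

step 0: 12 = 2^(2 + 1) + 2^2; sub 3 for 2: 3^(3 + 1) + 3^3; = 108; G_1 = 108−1 = 107
step 1: 107 = 3^(3 + 1) + 2·3^2 + 2·3 + 2; sub 4 for 3: 4^(4 + 1) + 2·4^2 + 2·4 + 2; = 1066; G_2 = 1066−1 = 1065

3^(3 + 1) + 2·3^2 + 2·3 + 2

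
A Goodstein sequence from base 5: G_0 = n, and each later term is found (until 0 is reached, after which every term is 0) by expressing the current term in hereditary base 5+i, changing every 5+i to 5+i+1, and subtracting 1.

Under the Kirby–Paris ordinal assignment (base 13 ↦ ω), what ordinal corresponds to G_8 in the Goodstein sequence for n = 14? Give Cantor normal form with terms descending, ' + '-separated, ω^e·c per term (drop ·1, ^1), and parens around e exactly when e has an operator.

ω + 6

G_0=14  [base 5] 2·5 + 4  →[5↦6]→  2·6 + 4 = 16  −1 ⇒ G_1=15
G_1=15  [base 6] 2·6 + 3  →[6↦7]→  2·7 + 3 = 17  −1 ⇒ G_2=16
G_2=16  [base 7] 2·7 + 2  →[7↦8]→  2·8 + 2 = 18  −1 ⇒ G_3=17
G_3=17  [base 8] 2·8 + 1  →[8↦9]→  2·9 + 1 = 19  −1 ⇒ G_4=18
G_4=18  [base 9] 2·9  →[9↦10]→  2·10 = 20  −1 ⇒ G_5=19
G_5=19  [base 10] 10 + 9  →[10↦11]→  11 + 9 = 20  −1 ⇒ G_6=19
G_6=19  [base 11] 11 + 8  →[11↦12]→  12 + 8 = 20  −1 ⇒ G_7=19
G_7=19  [base 12] 12 + 7  →[12↦13]→  13 + 7 = 20  −1 ⇒ G_8=19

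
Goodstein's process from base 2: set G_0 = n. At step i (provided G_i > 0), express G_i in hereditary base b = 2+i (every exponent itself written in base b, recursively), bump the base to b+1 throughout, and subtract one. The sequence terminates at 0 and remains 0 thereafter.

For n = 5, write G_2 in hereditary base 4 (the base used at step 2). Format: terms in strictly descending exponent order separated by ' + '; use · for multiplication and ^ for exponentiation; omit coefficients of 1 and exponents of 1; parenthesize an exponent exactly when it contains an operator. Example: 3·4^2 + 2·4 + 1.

(0) 5|_2 = 2^2 + 1 ↦ 3^3 + 1|_3 = 28 ⇒ 27
(1) 27|_3 = 3^3 ↦ 4^4|_4 = 256 ⇒ 255
(2) 255|_4 = 3·4^3 + 3·4^2 + 3·4 + 3 ↦ 3·5^3 + 3·5^2 + 3·5 + 3|_5 = 468 ⇒ 467

3·4^3 + 3·4^2 + 3·4 + 3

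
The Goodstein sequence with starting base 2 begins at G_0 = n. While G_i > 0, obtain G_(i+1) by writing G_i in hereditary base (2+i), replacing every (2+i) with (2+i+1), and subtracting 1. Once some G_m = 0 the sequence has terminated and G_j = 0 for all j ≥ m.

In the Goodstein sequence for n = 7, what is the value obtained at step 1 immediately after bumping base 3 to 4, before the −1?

G_0 = 7. HB_2(7) = 2^2 + 2 + 1. Bump = 31. G_1 = 30.
G_1 = 30. HB_3(30) = 3^3 + 3. Bump = 260. G_2 = 259.

260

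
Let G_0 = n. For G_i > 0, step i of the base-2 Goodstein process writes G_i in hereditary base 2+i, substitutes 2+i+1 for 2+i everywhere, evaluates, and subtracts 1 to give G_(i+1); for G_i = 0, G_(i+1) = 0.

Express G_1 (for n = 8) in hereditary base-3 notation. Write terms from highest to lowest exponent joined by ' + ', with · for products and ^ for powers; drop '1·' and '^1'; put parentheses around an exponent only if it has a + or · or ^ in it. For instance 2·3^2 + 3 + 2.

i=0: 8 = 2^(2 + 1) (b=2); 2→3: 3^(3 + 1) = 81; 81−1 = 80
i=1: 80 = 2·3^3 + 2·3^2 + 2·3 + 2 (b=3); 3→4: 2·4^4 + 2·4^2 + 2·4 + 2 = 554; 554−1 = 553

2·3^3 + 2·3^2 + 2·3 + 2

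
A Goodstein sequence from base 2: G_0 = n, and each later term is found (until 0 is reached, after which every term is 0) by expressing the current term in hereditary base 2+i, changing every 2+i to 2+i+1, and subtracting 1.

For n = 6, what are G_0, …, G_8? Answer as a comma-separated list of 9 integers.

step 0: 6 = 2^2 + 2; sub 3 for 2: 3^3 + 3; = 30; G_1 = 30−1 = 29
step 1: 29 = 3^3 + 2; sub 4 for 3: 4^4 + 2; = 258; G_2 = 258−1 = 257
step 2: 257 = 4^4 + 1; sub 5 for 4: 5^5 + 1; = 3126; G_3 = 3126−1 = 3125
step 3: 3125 = 5^5; sub 6 for 5: 6^6; = 46656; G_4 = 46656−1 = 46655
step 4: 46655 = 5·6^5 + 5·6^4 + 5·6^3 + 5·6^2 + 5·6 + 5; sub 7 for 6: 5·7^5 + 5·7^4 + 5·7^3 + 5·7^2 + 5·7 + 5; = 98040; G_5 = 98040−1 = 98039
step 5: 98039 = 5·7^5 + 5·7^4 + 5·7^3 + 5·7^2 + 5·7 + 4; sub 8 for 7: 5·8^5 + 5·8^4 + 5·8^3 + 5·8^2 + 5·8 + 4; = 187244; G_6 = 187244−1 = 187243
step 6: 187243 = 5·8^5 + 5·8^4 + 5·8^3 + 5·8^2 + 5·8 + 3; sub 9 for 8: 5·9^5 + 5·9^4 + 5·9^3 + 5·9^2 + 5·9 + 3; = 332148; G_7 = 332148−1 = 332147
step 7: 332147 = 5·9^5 + 5·9^4 + 5·9^3 + 5·9^2 + 5·9 + 2; sub 10 for 9: 5·10^5 + 5·10^4 + 5·10^3 + 5·10^2 + 5·10 + 2; = 555552; G_8 = 555552−1 = 555551

6, 29, 257, 3125, 46655, 98039, 187243, 332147, 555551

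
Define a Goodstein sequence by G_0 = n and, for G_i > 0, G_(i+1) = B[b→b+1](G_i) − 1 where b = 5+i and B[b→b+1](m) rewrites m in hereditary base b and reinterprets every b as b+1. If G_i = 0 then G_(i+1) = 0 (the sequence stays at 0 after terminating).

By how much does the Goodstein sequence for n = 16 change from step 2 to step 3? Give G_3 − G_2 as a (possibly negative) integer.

G_0=16  [base 5] 3·5 + 1  →[5↦6]→  3·6 + 1 = 19  −1 ⇒ G_1=18
G_1=18  [base 6] 3·6  →[6↦7]→  3·7 = 21  −1 ⇒ G_2=20
G_2=20  [base 7] 2·7 + 6  →[7↦8]→  2·8 + 6 = 22  −1 ⇒ G_3=21

1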